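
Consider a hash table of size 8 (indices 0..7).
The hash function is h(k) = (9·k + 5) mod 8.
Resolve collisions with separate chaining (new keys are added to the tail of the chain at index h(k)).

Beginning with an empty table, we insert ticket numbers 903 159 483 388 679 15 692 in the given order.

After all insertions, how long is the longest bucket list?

4

903 → bucket 4
159 → bucket 4 (collision)
483 → bucket 0
388 → bucket 1
679 → bucket 4 (collision)
15 → bucket 4 (collision)
692 → bucket 1 (collision)
Final buckets:
0: 483
1: 388 -> 692
2: .
3: .
4: 903 -> 159 -> 679 -> 15
5: .
6: .
7: .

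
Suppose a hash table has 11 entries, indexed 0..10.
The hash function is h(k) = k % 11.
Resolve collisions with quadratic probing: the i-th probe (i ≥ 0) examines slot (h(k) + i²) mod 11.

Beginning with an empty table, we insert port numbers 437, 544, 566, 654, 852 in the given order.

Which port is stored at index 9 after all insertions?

654

Insert 437: h=8, slot 8 empty -> index 8.
Insert 544: h=5, slot 5 empty -> index 5.
Insert 566: h=5, slot 5 occupied -> index 6.
Insert 654: h=5, slots 5,6 occupied -> index 9.
Insert 852: h=5, slots 5,6,9 occupied -> index 3.
Table: [—, —, —, 852, —, 544, 566, —, 437, 654, —]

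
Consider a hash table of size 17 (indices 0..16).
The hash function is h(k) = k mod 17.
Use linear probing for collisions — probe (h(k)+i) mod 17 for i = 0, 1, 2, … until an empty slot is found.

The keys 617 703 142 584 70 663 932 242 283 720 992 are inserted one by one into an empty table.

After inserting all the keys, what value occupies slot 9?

617 hashes to 5; slot 5 is free => place at 5.
703 hashes to 6; slot 6 is free => place at 6.
142 hashes to 6; 6 taken => place at 7.
584 hashes to 6; 6,7 taken => place at 8.
70 hashes to 2; slot 2 is free => place at 2.
663 hashes to 0; slot 0 is free => place at 0.
932 hashes to 14; slot 14 is free => place at 14.
242 hashes to 4; slot 4 is free => place at 4.
283 hashes to 11; slot 11 is free => place at 11.
720 hashes to 6; 6,7,8 taken => place at 9.
992 hashes to 6; 6,7,8,9 taken => place at 10.
Table: [663, ∅, 70, ∅, 242, 617, 703, 142, 584, 720, 992, 283, ∅, ∅, 932, ∅, ∅]

720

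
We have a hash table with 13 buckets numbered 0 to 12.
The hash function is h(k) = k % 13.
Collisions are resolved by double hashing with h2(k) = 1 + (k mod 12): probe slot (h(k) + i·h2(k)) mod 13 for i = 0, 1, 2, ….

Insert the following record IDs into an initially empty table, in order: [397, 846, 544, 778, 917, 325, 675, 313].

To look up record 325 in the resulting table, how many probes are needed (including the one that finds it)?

397: h=7 => slot 7
846: h=1 => slot 1
544: h=11 => slot 11
778: h=11, h2=11, probe 11,9 => slot 9
917: h=7, h2=6, probe 7,0 => slot 0
325: h=0, h2=2, probe 0,2 => slot 2
675: h=12 => slot 12
313: h=1, h2=2, probe 1,3 => slot 3
Table: [917, 846, 325, 313, _, _, _, 397, _, 778, _, 544, 675]
Lookup 325: h=0, h2=2, probe 0,2 → found at 2.

2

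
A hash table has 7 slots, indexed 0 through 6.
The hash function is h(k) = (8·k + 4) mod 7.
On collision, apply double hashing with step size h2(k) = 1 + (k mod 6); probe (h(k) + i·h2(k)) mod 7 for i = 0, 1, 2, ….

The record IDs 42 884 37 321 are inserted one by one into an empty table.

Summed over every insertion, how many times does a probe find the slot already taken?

Insert 42: h=4, slot 4 empty → index 4.
Insert 884: h=6, slot 6 empty → index 6.
Insert 37: h=6, h2=2, slot 6 occupied → index 1.
Insert 321: h=3, slot 3 empty → index 3.
Table: [-, 37, -, 321, 42, -, 884]

1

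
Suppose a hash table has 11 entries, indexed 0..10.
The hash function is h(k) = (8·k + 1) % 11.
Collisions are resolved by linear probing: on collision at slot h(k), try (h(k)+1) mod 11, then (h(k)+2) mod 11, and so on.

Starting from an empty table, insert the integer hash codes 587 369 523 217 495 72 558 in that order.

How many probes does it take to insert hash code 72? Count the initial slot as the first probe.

587 hashes to 0; slot 0 is free -> place at 0.
369 hashes to 5; slot 5 is free -> place at 5.
523 hashes to 5; 5 taken -> place at 6.
217 hashes to 10; slot 10 is free -> place at 10.
495 hashes to 1; slot 1 is free -> place at 1.
72 hashes to 5; 5,6 taken -> place at 7.
558 hashes to 10; 10,0,1 taken -> place at 2.
Table: [587, 495, 558, _, _, 369, 523, 72, _, _, 217]

3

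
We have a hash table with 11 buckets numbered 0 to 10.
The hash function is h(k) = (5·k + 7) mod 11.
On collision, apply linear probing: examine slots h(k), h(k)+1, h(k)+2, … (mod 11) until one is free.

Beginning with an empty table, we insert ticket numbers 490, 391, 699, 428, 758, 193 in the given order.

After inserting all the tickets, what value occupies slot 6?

699

Insert 490: h=4, slot 4 empty => index 4.
Insert 391: h=4, slot 4 occupied => index 5.
Insert 699: h=4, slots 4,5 occupied => index 6.
Insert 428: h=2, slot 2 empty => index 2.
Insert 758: h=2, slot 2 occupied => index 3.
Insert 193: h=4, slots 4,5,6 occupied => index 7.
Table: [-, -, 428, 758, 490, 391, 699, 193, -, -, -]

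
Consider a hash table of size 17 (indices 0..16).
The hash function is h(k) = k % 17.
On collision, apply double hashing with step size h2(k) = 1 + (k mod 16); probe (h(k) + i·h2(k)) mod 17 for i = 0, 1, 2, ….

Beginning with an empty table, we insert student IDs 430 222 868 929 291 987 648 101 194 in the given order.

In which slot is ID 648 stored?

3

430 hashes to 5; slot 5 is free → place at 5.
222 hashes to 1; slot 1 is free → place at 1.
868 hashes to 1, h2=5; 1 taken → place at 6.
929 hashes to 11; slot 11 is free → place at 11.
291 hashes to 2; slot 2 is free → place at 2.
987 hashes to 1, h2=12; 1 taken → place at 13.
648 hashes to 2, h2=9; 2,11 taken → place at 3.
101 hashes to 16; slot 16 is free → place at 16.
194 hashes to 7; slot 7 is free → place at 7.
Table: [∅, 222, 291, 648, ∅, 430, 868, 194, ∅, ∅, ∅, 929, ∅, 987, ∅, ∅, 101]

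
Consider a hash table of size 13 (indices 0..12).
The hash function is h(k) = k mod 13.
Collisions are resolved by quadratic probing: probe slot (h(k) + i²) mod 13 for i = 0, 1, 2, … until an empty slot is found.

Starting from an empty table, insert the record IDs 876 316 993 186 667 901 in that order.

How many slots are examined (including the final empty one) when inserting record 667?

Insert 876: h=5, slot 5 empty → index 5.
Insert 316: h=4, slot 4 empty → index 4.
Insert 993: h=5, slot 5 occupied → index 6.
Insert 186: h=4, slots 4,5 occupied → index 8.
Insert 667: h=4, slots 4,5,8 occupied → index 0.
Insert 901: h=4, slots 4,5,8,0 occupied → index 7.
Table: [667, —, —, —, 316, 876, 993, 901, 186, —, —, —, —]

4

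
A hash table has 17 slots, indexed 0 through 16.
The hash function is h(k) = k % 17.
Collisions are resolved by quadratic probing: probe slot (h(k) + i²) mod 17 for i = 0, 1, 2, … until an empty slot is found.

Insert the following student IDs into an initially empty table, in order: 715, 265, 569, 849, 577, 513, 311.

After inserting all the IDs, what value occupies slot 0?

715 hashes to 1; slot 1 is free -> place at 1.
265 hashes to 10; slot 10 is free -> place at 10.
569 hashes to 8; slot 8 is free -> place at 8.
849 hashes to 16; slot 16 is free -> place at 16.
577 hashes to 16; 16 taken -> place at 0.
513 hashes to 3; slot 3 is free -> place at 3.
311 hashes to 5; slot 5 is free -> place at 5.
Table: [577, 715, ∅, 513, ∅, 311, ∅, ∅, 569, ∅, 265, ∅, ∅, ∅, ∅, ∅, 849]

577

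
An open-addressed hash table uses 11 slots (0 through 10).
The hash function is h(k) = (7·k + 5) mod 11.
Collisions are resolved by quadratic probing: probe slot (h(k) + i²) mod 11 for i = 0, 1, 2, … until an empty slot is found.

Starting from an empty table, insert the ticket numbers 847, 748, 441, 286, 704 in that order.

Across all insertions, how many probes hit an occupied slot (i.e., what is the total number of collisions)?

6

847: h=5 → slot 5
748: h=5, probe 5,6 → slot 6
441: h=1 → slot 1
286: h=5, probe 5,6,9 → slot 9
704: h=5, probe 5,6,9,3 → slot 3
Table: [—, 441, —, 704, —, 847, 748, —, —, 286, —]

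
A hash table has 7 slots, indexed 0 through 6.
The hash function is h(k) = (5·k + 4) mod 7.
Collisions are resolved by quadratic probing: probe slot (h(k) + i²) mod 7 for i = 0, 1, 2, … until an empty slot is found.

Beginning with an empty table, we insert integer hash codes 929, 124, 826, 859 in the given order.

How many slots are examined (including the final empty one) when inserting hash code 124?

Insert 929: h=1, slot 1 empty -> index 1.
Insert 124: h=1, slot 1 occupied -> index 2.
Insert 826: h=4, slot 4 empty -> index 4.
Insert 859: h=1, slots 1,2 occupied -> index 5.
Table: [—, 929, 124, —, 826, 859, —]

2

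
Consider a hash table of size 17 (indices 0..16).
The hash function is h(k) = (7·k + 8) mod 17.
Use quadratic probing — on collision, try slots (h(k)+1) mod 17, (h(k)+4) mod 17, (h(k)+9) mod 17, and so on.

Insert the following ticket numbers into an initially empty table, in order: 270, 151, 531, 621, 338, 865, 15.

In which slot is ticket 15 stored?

13

Insert 270: h=11, slot 11 empty → index 11.
Insert 151: h=11, slot 11 occupied → index 12.
Insert 531: h=2, slot 2 empty → index 2.
Insert 621: h=3, slot 3 empty → index 3.
Insert 338: h=11, slots 11,12 occupied → index 15.
Insert 865: h=11, slots 11,12,15,3 occupied → index 10.
Insert 15: h=11, slots 11,12,15,3,10,2 occupied → index 13.
Table: [., ., 531, 621, ., ., ., ., ., ., 865, 270, 151, 15, ., 338, .]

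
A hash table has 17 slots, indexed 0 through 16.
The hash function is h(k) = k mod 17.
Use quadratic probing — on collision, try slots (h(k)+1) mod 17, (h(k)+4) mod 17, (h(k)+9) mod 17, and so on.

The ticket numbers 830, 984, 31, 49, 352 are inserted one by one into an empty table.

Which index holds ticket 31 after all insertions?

1

Insert 830: h=14, slot 14 empty → index 14.
Insert 984: h=15, slot 15 empty → index 15.
Insert 31: h=14, slots 14,15 occupied → index 1.
Insert 49: h=15, slot 15 occupied → index 16.
Insert 352: h=12, slot 12 empty → index 12.
Table: [-, 31, -, -, -, -, -, -, -, -, -, -, 352, -, 830, 984, 49]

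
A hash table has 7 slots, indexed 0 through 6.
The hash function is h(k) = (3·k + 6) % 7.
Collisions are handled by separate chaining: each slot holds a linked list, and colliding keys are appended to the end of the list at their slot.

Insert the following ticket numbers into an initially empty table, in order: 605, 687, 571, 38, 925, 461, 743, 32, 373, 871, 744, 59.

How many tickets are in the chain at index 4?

Insert 605: h=1, bucket 1 empty → new chain.
Insert 687: h=2, bucket 2 empty → new chain.
Insert 571: h=4, bucket 4 empty → new chain.
Insert 38: h=1, bucket 1 nonempty → append to chain.
Insert 925: h=2, bucket 2 nonempty → append to chain.
Insert 461: h=3, bucket 3 empty → new chain.
Insert 743: h=2, bucket 2 nonempty → append to chain.
Insert 32: h=4, bucket 4 nonempty → append to chain.
Insert 373: h=5, bucket 5 empty → new chain.
Insert 871: h=1, bucket 1 nonempty → append to chain.
Insert 744: h=5, bucket 5 nonempty → append to chain.
Insert 59: h=1, bucket 1 nonempty → append to chain.
Final buckets:
0: ∅
1: 605 -> 38 -> 871 -> 59
2: 687 -> 925 -> 743
3: 461
4: 571 -> 32
5: 373 -> 744
6: ∅

2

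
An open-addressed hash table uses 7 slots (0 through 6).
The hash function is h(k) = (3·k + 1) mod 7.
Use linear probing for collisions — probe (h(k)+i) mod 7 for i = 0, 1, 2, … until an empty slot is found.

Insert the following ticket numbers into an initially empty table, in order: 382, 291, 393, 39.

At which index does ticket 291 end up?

Insert 382: h=6, slot 6 empty → index 6.
Insert 291: h=6, slot 6 occupied → index 0.
Insert 393: h=4, slot 4 empty → index 4.
Insert 39: h=6, slots 6,0 occupied → index 1.
Table: [291, 39, —, —, 393, —, 382]

0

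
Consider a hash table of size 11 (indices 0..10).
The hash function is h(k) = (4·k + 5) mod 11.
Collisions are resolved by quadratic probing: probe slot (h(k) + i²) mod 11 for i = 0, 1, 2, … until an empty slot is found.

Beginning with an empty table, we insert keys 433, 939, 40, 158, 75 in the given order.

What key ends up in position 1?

40

Insert 433: h=10, slot 10 empty => index 10.
Insert 939: h=10, slot 10 occupied => index 0.
Insert 40: h=0, slot 0 occupied => index 1.
Insert 158: h=10, slots 10,0 occupied => index 3.
Insert 75: h=8, slot 8 empty => index 8.
Table: [939, 40, —, 158, —, —, —, —, 75, —, 433]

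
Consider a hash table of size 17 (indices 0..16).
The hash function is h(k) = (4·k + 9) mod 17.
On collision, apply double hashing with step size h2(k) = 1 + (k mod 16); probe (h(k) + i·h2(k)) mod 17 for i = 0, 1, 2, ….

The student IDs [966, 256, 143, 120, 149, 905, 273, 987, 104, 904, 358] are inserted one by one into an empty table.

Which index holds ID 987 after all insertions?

0

966 hashes to 14; slot 14 is free -> place at 14.
256 hashes to 13; slot 13 is free -> place at 13.
143 hashes to 3; slot 3 is free -> place at 3.
120 hashes to 13, h2=9; 13 taken -> place at 5.
149 hashes to 10; slot 10 is free -> place at 10.
905 hashes to 8; slot 8 is free -> place at 8.
273 hashes to 13, h2=2; 13 taken -> place at 15.
987 hashes to 13, h2=12; 13,8,3,15,10,5 taken -> place at 0.
104 hashes to 0, h2=9; 0 taken -> place at 9.
904 hashes to 4; slot 4 is free -> place at 4.
358 hashes to 13, h2=7; 13,3,10,0 taken -> place at 7.
Table: [987, ., ., 143, 904, 120, ., 358, 905, 104, 149, ., ., 256, 966, 273, .]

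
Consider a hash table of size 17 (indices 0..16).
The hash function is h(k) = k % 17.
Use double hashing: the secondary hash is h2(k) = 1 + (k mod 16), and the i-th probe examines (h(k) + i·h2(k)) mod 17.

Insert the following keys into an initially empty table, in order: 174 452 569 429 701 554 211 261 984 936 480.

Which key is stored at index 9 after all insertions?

554

174: h=4 → slot 4
452: h=10 → slot 10
569: h=8 → slot 8
429: h=4, h2=14, probe 4,1 → slot 1
701: h=4, h2=14, probe 4,1,15 → slot 15
554: h=10, h2=11, probe 10,4,15,9 → slot 9
211: h=7 → slot 7
261: h=6 → slot 6
984: h=15, h2=9, probe 15,7,16 → slot 16
936: h=1, h2=9, probe 1,10,2 → slot 2
480: h=4, h2=1, probe 4,5 → slot 5
Table: [., 429, 936, ., 174, 480, 261, 211, 569, 554, 452, ., ., ., ., 701, 984]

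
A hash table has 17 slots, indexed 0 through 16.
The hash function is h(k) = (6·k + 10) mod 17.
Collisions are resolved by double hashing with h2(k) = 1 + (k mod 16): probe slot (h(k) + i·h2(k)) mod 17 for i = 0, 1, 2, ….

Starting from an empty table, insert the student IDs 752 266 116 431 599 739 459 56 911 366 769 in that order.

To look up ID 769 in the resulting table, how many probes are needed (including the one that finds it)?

752: h=0 -> slot 0
266: h=8 -> slot 8
116: h=9 -> slot 9
431: h=12 -> slot 12
599: h=0, h2=8, probe 0,8,16 -> slot 16
739: h=7 -> slot 7
459: h=10 -> slot 10
56: h=6 -> slot 6
911: h=2 -> slot 2
366: h=13 -> slot 13
769: h=0, h2=2, probe 0,2,4 -> slot 4
Table: [752, ∅, 911, ∅, 769, ∅, 56, 739, 266, 116, 459, ∅, 431, 366, ∅, ∅, 599]
Lookup 769: h=0, h2=2, probe 0,2,4 → found at 4.

3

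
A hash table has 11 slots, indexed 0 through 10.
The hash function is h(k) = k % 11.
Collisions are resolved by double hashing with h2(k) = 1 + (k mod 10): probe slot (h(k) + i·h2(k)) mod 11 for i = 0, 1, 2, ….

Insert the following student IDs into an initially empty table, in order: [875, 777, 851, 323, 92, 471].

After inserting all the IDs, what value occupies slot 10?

92

875: h=6 => slot 6
777: h=7 => slot 7
851: h=4 => slot 4
323: h=4, h2=4, probe 4,8 => slot 8
92: h=4, h2=3, probe 4,7,10 => slot 10
471: h=9 => slot 9
Table: [_, _, _, _, 851, _, 875, 777, 323, 471, 92]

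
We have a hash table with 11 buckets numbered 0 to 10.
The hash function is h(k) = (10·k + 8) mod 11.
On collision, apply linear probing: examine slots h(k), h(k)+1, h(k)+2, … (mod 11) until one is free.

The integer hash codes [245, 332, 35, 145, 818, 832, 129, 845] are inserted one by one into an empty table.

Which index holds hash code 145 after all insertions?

245: h=5 → slot 5
332: h=6 → slot 6
35: h=6, probe 6,7 → slot 7
145: h=6, probe 6,7,8 → slot 8
818: h=4 → slot 4
832: h=1 → slot 1
129: h=0 → slot 0
845: h=10 → slot 10
Table: [129, 832, —, —, 818, 245, 332, 35, 145, —, 845]

8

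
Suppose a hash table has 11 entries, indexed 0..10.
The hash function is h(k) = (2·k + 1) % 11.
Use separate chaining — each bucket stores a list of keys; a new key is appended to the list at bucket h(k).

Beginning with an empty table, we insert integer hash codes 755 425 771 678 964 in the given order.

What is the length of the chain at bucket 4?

4

755 -> bucket 4
425 -> bucket 4 (collision)
771 -> bucket 3
678 -> bucket 4 (collision)
964 -> bucket 4 (collision)
Final buckets:
0: —
1: —
2: —
3: 771
4: 755 -> 425 -> 678 -> 964
5: —
6: —
7: —
8: —
9: —
10: —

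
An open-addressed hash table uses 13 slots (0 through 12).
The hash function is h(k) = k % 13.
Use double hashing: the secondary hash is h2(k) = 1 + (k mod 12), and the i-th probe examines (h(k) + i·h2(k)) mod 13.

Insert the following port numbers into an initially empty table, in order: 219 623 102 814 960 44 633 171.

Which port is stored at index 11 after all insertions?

219: h=11 → slot 11
623: h=12 → slot 12
102: h=11, h2=7, probe 11,5 → slot 5
814: h=8 → slot 8
960: h=11, h2=1, probe 11,12,0 → slot 0
44: h=5, h2=9, probe 5,1 → slot 1
633: h=9 → slot 9
171: h=2 → slot 2
Table: [960, 44, 171, —, —, 102, —, —, 814, 633, —, 219, 623]

219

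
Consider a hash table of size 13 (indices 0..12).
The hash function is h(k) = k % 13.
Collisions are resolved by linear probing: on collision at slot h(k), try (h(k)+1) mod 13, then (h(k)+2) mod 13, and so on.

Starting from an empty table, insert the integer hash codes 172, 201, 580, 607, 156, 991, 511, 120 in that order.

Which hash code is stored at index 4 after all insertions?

172: h=3 -> slot 3
201: h=6 -> slot 6
580: h=8 -> slot 8
607: h=9 -> slot 9
156: h=0 -> slot 0
991: h=3, probe 3,4 -> slot 4
511: h=4, probe 4,5 -> slot 5
120: h=3, probe 3,4,5,6,7 -> slot 7
Table: [156, ∅, ∅, 172, 991, 511, 201, 120, 580, 607, ∅, ∅, ∅]

991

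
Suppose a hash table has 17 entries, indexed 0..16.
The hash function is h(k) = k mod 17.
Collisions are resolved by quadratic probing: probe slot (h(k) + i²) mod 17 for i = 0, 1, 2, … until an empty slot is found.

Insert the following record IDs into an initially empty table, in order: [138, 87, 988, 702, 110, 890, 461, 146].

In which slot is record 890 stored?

7

138: h=2 => slot 2
87: h=2, probe 2,3 => slot 3
988: h=2, probe 2,3,6 => slot 6
702: h=5 => slot 5
110: h=8 => slot 8
890: h=6, probe 6,7 => slot 7
461: h=2, probe 2,3,6,11 => slot 11
146: h=10 => slot 10
Table: [_, _, 138, 87, _, 702, 988, 890, 110, _, 146, 461, _, _, _, _, _]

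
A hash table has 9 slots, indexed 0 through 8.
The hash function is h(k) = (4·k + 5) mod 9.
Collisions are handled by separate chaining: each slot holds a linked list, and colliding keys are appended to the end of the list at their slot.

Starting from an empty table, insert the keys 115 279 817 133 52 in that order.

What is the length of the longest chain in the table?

115 -> bucket 6
279 -> bucket 5
817 -> bucket 6 (collision)
133 -> bucket 6 (collision)
52 -> bucket 6 (collision)
Final buckets:
0: ∅
1: ∅
2: ∅
3: ∅
4: ∅
5: 279
6: 115 -> 817 -> 133 -> 52
7: ∅
8: ∅

4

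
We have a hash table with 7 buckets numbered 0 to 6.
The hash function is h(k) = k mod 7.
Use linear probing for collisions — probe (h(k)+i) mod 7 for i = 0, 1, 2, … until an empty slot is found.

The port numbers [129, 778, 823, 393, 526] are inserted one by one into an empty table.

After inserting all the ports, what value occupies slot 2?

129: h=3 => slot 3
778: h=1 => slot 1
823: h=4 => slot 4
393: h=1, probe 1,2 => slot 2
526: h=1, probe 1,2,3,4,5 => slot 5
Table: [., 778, 393, 129, 823, 526, .]

393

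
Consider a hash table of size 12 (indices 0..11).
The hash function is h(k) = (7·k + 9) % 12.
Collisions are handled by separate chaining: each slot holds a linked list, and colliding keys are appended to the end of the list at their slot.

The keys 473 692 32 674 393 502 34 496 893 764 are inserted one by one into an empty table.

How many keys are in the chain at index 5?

Insert 473: h=8, bucket 8 empty → new chain.
Insert 692: h=5, bucket 5 empty → new chain.
Insert 32: h=5, bucket 5 nonempty → append to chain.
Insert 674: h=11, bucket 11 empty → new chain.
Insert 393: h=0, bucket 0 empty → new chain.
Insert 502: h=7, bucket 7 empty → new chain.
Insert 34: h=7, bucket 7 nonempty → append to chain.
Insert 496: h=1, bucket 1 empty → new chain.
Insert 893: h=8, bucket 8 nonempty → append to chain.
Insert 764: h=5, bucket 5 nonempty → append to chain.
Final buckets:
0: 393
1: 496
2: -
3: -
4: -
5: 692 -> 32 -> 764
6: -
7: 502 -> 34
8: 473 -> 893
9: -
10: -
11: 674

3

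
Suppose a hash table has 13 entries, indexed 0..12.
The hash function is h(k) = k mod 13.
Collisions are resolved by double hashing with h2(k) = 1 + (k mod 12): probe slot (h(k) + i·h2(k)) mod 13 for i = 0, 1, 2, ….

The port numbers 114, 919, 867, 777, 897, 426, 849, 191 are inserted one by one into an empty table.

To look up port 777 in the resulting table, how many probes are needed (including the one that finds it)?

114 hashes to 10; slot 10 is free → place at 10.
919 hashes to 9; slot 9 is free → place at 9.
867 hashes to 9, h2=4; 9 taken → place at 0.
777 hashes to 10, h2=10; 10 taken → place at 7.
897 hashes to 0, h2=10; 0,10,7 taken → place at 4.
426 hashes to 10, h2=7; 10,4 taken → place at 11.
849 hashes to 4, h2=10; 4 taken → place at 1.
191 hashes to 9, h2=12; 9 taken → place at 8.
Table: [867, 849, ., ., 897, ., ., 777, 191, 919, 114, 426, .]
Lookup 777: h=10, h2=10, probe 10,7 → found at 7.

2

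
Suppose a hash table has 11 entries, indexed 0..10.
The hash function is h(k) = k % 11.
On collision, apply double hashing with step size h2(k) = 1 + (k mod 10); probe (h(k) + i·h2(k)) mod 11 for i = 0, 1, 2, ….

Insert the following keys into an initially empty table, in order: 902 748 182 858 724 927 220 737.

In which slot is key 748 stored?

902: h=0 → slot 0
748: h=0, h2=9, probe 0,9 → slot 9
182: h=6 → slot 6
858: h=0, h2=9, probe 0,9,7 → slot 7
724: h=9, h2=5, probe 9,3 → slot 3
927: h=3, h2=8, probe 3,0,8 → slot 8
220: h=0, h2=1, probe 0,1 → slot 1
737: h=0, h2=8, probe 0,8,5 → slot 5
Table: [902, 220, _, 724, _, 737, 182, 858, 927, 748, _]

9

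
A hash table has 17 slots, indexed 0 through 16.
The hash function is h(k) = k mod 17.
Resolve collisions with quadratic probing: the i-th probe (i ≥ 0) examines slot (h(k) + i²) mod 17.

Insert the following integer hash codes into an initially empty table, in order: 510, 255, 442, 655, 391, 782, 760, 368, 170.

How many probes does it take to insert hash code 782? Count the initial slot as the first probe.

510: h=0 → slot 0
255: h=0, probe 0,1 → slot 1
442: h=0, probe 0,1,4 → slot 4
655: h=9 → slot 9
391: h=0, probe 0,1,4,9,16 → slot 16
782: h=0, probe 0,1,4,9,16,8 → slot 8
760: h=12 → slot 12
368: h=11 → slot 11
170: h=0, probe 0,1,4,9,16,8,2 → slot 2
Table: [510, 255, 170, -, 442, -, -, -, 782, 655, -, 368, 760, -, -, -, 391]

6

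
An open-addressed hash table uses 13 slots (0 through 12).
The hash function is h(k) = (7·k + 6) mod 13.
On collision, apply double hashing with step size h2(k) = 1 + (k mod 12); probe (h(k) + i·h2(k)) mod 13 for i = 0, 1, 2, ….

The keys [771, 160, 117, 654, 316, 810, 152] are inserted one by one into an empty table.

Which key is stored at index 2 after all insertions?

654

771 hashes to 8; slot 8 is free -> place at 8.
160 hashes to 8, h2=5; 8 taken -> place at 0.
117 hashes to 6; slot 6 is free -> place at 6.
654 hashes to 8, h2=7; 8 taken -> place at 2.
316 hashes to 8, h2=5; 8,0 taken -> place at 5.
810 hashes to 8, h2=7; 8,2 taken -> place at 9.
152 hashes to 4; slot 4 is free -> place at 4.
Table: [160, ., 654, ., 152, 316, 117, ., 771, 810, ., ., .]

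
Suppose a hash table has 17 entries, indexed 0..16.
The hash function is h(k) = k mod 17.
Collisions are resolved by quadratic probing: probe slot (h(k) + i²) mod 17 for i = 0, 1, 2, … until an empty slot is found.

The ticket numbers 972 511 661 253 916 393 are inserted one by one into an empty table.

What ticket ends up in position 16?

253

972: h=3 => slot 3
511: h=1 => slot 1
661: h=15 => slot 15
253: h=15, probe 15,16 => slot 16
916: h=15, probe 15,16,2 => slot 2
393: h=2, probe 2,3,6 => slot 6
Table: [_, 511, 916, 972, _, _, 393, _, _, _, _, _, _, _, _, 661, 253]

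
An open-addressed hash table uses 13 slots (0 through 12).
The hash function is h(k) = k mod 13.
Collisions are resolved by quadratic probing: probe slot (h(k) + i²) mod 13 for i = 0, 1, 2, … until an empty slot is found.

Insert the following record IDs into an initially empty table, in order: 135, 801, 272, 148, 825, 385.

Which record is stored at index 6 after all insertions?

148

135 hashes to 5; slot 5 is free => place at 5.
801 hashes to 8; slot 8 is free => place at 8.
272 hashes to 12; slot 12 is free => place at 12.
148 hashes to 5; 5 taken => place at 6.
825 hashes to 6; 6 taken => place at 7.
385 hashes to 8; 8 taken => place at 9.
Table: [_, _, _, _, _, 135, 148, 825, 801, 385, _, _, 272]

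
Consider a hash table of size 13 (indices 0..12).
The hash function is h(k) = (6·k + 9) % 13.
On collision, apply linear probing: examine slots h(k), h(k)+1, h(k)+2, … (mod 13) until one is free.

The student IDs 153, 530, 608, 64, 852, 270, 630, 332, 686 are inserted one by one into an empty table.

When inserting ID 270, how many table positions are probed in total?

Insert 153: h=4, slot 4 empty => index 4.
Insert 530: h=4, slot 4 occupied => index 5.
Insert 608: h=4, slots 4,5 occupied => index 6.
Insert 64: h=3, slot 3 empty => index 3.
Insert 852: h=12, slot 12 empty => index 12.
Insert 270: h=4, slots 4,5,6 occupied => index 7.
Insert 630: h=6, slots 6,7 occupied => index 8.
Insert 332: h=12, slot 12 occupied => index 0.
Insert 686: h=4, slots 4,5,6,7,8 occupied => index 9.
Table: [332, ∅, ∅, 64, 153, 530, 608, 270, 630, 686, ∅, ∅, 852]

4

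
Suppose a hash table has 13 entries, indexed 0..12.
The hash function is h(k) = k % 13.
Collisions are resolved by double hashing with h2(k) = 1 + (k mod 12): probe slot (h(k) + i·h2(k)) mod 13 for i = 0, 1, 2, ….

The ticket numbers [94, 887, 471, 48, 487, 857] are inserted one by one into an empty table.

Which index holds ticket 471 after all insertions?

7

94: h=3 → slot 3
887: h=3, h2=12, probe 3,2 → slot 2
471: h=3, h2=4, probe 3,7 → slot 7
48: h=9 → slot 9
487: h=6 → slot 6
857: h=12 → slot 12
Table: [., ., 887, 94, ., ., 487, 471, ., 48, ., ., 857]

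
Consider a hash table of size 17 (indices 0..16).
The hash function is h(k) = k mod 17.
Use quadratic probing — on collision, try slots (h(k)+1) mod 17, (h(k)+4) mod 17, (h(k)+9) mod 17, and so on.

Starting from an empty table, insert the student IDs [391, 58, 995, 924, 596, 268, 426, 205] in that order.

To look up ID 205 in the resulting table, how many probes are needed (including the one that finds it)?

Insert 391: h=0, slot 0 empty -> index 0.
Insert 58: h=7, slot 7 empty -> index 7.
Insert 995: h=9, slot 9 empty -> index 9.
Insert 924: h=6, slot 6 empty -> index 6.
Insert 596: h=1, slot 1 empty -> index 1.
Insert 268: h=13, slot 13 empty -> index 13.
Insert 426: h=1, slot 1 occupied -> index 2.
Insert 205: h=1, slots 1,2 occupied -> index 5.
Table: [391, 596, 426, ∅, ∅, 205, 924, 58, ∅, 995, ∅, ∅, ∅, 268, ∅, ∅, ∅]
Lookup 205: h=1, probe 1,2,5 → found at 5.

3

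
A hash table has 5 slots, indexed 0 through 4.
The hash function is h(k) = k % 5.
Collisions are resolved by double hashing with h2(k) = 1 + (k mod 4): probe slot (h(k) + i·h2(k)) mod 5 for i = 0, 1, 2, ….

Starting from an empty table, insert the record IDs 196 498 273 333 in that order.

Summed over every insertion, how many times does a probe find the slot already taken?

196: h=1 => slot 1
498: h=3 => slot 3
273: h=3, h2=2, probe 3,0 => slot 0
333: h=3, h2=2, probe 3,0,2 => slot 2
Table: [273, 196, 333, 498, ∅]

3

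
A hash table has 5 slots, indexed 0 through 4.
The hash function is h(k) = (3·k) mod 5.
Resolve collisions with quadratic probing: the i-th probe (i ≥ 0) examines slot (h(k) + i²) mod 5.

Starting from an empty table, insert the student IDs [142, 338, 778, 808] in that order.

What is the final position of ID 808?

142 hashes to 1; slot 1 is free => place at 1.
338 hashes to 4; slot 4 is free => place at 4.
778 hashes to 4; 4 taken => place at 0.
808 hashes to 4; 4,0 taken => place at 3.
Table: [778, 142, ∅, 808, 338]

3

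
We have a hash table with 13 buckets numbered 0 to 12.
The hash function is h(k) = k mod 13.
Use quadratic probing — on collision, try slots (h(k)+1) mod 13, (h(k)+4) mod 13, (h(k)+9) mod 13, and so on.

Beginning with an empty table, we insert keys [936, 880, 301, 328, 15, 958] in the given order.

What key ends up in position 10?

936: h=0 → slot 0
880: h=9 → slot 9
301: h=2 → slot 2
328: h=3 → slot 3
15: h=2, probe 2,3,6 → slot 6
958: h=9, probe 9,10 → slot 10
Table: [936, ∅, 301, 328, ∅, ∅, 15, ∅, ∅, 880, 958, ∅, ∅]

958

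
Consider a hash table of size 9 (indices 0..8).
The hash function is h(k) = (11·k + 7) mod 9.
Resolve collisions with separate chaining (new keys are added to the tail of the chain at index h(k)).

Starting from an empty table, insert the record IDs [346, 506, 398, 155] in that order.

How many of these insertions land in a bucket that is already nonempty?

2

346 → bucket 6
506 → bucket 2
398 → bucket 2 (collision)
155 → bucket 2 (collision)
Final buckets:
0: -
1: -
2: 506 -> 398 -> 155
3: -
4: -
5: -
6: 346
7: -
8: -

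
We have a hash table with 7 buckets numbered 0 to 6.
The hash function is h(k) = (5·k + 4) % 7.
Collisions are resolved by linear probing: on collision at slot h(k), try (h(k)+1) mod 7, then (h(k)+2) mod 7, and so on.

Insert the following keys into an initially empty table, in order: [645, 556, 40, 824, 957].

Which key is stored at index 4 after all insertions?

645 hashes to 2; slot 2 is free => place at 2.
556 hashes to 5; slot 5 is free => place at 5.
40 hashes to 1; slot 1 is free => place at 1.
824 hashes to 1; 1,2 taken => place at 3.
957 hashes to 1; 1,2,3 taken => place at 4.
Table: [_, 40, 645, 824, 957, 556, _]

957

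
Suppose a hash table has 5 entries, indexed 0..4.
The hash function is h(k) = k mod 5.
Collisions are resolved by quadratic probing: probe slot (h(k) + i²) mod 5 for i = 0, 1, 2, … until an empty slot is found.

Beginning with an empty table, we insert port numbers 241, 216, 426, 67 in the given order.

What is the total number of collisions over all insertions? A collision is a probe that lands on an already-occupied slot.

241: h=1 -> slot 1
216: h=1, probe 1,2 -> slot 2
426: h=1, probe 1,2,0 -> slot 0
67: h=2, probe 2,3 -> slot 3
Table: [426, 241, 216, 67, _]

4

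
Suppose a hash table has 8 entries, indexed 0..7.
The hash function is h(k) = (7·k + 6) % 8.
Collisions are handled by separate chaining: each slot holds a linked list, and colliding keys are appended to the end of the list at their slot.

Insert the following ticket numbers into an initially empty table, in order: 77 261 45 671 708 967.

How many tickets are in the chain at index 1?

77 -> bucket 1
261 -> bucket 1 (collision)
45 -> bucket 1 (collision)
671 -> bucket 7
708 -> bucket 2
967 -> bucket 7 (collision)
Final buckets:
0: —
1: 77 -> 261 -> 45
2: 708
3: —
4: —
5: —
6: —
7: 671 -> 967

3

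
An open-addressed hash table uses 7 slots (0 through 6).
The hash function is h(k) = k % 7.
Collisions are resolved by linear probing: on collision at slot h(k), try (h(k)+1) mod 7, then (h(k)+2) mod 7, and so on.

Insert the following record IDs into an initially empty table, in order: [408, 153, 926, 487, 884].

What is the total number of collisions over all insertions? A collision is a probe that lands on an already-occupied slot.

4

408 hashes to 2; slot 2 is free => place at 2.
153 hashes to 6; slot 6 is free => place at 6.
926 hashes to 2; 2 taken => place at 3.
487 hashes to 4; slot 4 is free => place at 4.
884 hashes to 2; 2,3,4 taken => place at 5.
Table: [., ., 408, 926, 487, 884, 153]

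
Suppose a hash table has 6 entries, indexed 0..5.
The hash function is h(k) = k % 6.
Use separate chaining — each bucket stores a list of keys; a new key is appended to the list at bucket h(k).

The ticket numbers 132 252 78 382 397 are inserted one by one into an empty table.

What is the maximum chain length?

Insert 132: h=0, bucket 0 empty -> new chain.
Insert 252: h=0, bucket 0 nonempty -> append to chain.
Insert 78: h=0, bucket 0 nonempty -> append to chain.
Insert 382: h=4, bucket 4 empty -> new chain.
Insert 397: h=1, bucket 1 empty -> new chain.
Final buckets:
0: 132 -> 252 -> 78
1: 397
2: .
3: .
4: 382
5: .

3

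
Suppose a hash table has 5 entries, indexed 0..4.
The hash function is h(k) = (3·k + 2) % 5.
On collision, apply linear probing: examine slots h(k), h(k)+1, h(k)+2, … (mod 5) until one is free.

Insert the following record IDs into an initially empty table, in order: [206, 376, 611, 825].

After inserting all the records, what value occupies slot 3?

Insert 206: h=0, slot 0 empty => index 0.
Insert 376: h=0, slot 0 occupied => index 1.
Insert 611: h=0, slots 0,1 occupied => index 2.
Insert 825: h=2, slot 2 occupied => index 3.
Table: [206, 376, 611, 825, ∅]

825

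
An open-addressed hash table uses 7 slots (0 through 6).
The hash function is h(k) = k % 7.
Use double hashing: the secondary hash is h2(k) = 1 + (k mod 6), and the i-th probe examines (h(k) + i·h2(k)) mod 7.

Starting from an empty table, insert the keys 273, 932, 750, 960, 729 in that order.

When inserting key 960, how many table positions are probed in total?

3

273: h=0 -> slot 0
932: h=1 -> slot 1
750: h=1, h2=1, probe 1,2 -> slot 2
960: h=1, h2=1, probe 1,2,3 -> slot 3
729: h=1, h2=4, probe 1,5 -> slot 5
Table: [273, 932, 750, 960, -, 729, -]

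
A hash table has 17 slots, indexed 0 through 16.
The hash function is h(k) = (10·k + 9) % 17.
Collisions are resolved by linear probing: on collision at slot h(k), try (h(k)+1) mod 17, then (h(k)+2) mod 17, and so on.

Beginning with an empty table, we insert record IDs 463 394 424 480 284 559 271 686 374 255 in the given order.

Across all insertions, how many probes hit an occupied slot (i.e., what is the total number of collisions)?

Insert 463: h=15, slot 15 empty -> index 15.
Insert 394: h=5, slot 5 empty -> index 5.
Insert 424: h=16, slot 16 empty -> index 16.
Insert 480: h=15, slots 15,16 occupied -> index 0.
Insert 284: h=10, slot 10 empty -> index 10.
Insert 559: h=6, slot 6 empty -> index 6.
Insert 271: h=16, slots 16,0 occupied -> index 1.
Insert 686: h=1, slot 1 occupied -> index 2.
Insert 374: h=9, slot 9 empty -> index 9.
Insert 255: h=9, slots 9,10 occupied -> index 11.
Table: [480, 271, 686, _, _, 394, 559, _, _, 374, 284, 255, _, _, _, 463, 424]

7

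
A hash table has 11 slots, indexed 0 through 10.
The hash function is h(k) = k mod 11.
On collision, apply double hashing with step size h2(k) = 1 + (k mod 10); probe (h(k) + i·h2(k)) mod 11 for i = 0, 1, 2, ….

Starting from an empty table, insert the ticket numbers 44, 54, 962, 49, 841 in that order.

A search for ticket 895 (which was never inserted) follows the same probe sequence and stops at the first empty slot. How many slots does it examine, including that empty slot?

Insert 44: h=0, slot 0 empty => index 0.
Insert 54: h=10, slot 10 empty => index 10.
Insert 962: h=5, slot 5 empty => index 5.
Insert 49: h=5, h2=10, slot 5 occupied => index 4.
Insert 841: h=5, h2=2, slot 5 occupied => index 7.
Table: [44, ., ., ., 49, 962, ., 841, ., ., 54]
Lookup 895: h=4, h2=6, probe 4,10,5,0,6 → slot 6 empty, not found.

5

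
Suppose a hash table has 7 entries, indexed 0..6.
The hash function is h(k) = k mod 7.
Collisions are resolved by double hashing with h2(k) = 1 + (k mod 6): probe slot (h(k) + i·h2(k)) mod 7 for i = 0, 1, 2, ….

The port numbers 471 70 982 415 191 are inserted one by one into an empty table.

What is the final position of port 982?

Insert 471: h=2, slot 2 empty → index 2.
Insert 70: h=0, slot 0 empty → index 0.
Insert 982: h=2, h2=5, slots 2,0 occupied → index 5.
Insert 415: h=2, h2=2, slot 2 occupied → index 4.
Insert 191: h=2, h2=6, slot 2 occupied → index 1.
Table: [70, 191, 471, —, 415, 982, —]

5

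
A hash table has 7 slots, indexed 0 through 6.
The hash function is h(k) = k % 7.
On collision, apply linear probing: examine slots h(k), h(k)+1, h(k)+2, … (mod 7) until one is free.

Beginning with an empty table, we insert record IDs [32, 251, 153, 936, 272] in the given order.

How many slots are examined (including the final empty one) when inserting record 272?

32: h=4 → slot 4
251: h=6 → slot 6
153: h=6, probe 6,0 → slot 0
936: h=5 → slot 5
272: h=6, probe 6,0,1 → slot 1
Table: [153, 272, ∅, ∅, 32, 936, 251]

3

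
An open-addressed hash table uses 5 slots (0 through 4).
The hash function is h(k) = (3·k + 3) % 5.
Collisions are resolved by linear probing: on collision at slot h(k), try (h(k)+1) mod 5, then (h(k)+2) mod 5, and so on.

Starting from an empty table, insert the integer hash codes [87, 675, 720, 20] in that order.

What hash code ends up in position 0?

87: h=4 → slot 4
675: h=3 → slot 3
720: h=3, probe 3,4,0 → slot 0
20: h=3, probe 3,4,0,1 → slot 1
Table: [720, 20, ., 675, 87]

720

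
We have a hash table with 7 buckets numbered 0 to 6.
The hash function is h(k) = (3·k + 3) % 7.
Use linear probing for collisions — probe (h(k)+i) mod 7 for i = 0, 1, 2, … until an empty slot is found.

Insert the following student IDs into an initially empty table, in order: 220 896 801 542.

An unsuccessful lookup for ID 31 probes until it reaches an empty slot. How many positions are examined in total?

4

Insert 220: h=5, slot 5 empty -> index 5.
Insert 896: h=3, slot 3 empty -> index 3.
Insert 801: h=5, slot 5 occupied -> index 6.
Insert 542: h=5, slots 5,6 occupied -> index 0.
Table: [542, ., ., 896, ., 220, 801]
Lookup 31: h=5, probe 5,6,0,1 → slot 1 empty, not found.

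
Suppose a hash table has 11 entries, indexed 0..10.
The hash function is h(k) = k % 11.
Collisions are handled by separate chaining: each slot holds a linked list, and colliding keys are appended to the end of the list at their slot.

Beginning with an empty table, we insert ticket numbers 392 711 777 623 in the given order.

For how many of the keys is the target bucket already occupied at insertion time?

392 -> bucket 7
711 -> bucket 7 (collision)
777 -> bucket 7 (collision)
623 -> bucket 7 (collision)
Final buckets:
0: _
1: _
2: _
3: _
4: _
5: _
6: _
7: 392 -> 711 -> 777 -> 623
8: _
9: _
10: _

3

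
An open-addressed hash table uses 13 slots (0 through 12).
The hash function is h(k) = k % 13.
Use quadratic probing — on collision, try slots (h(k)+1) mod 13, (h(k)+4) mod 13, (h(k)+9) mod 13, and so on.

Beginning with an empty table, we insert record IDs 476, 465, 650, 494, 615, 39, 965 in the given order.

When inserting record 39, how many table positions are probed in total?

476 hashes to 8; slot 8 is free => place at 8.
465 hashes to 10; slot 10 is free => place at 10.
650 hashes to 0; slot 0 is free => place at 0.
494 hashes to 0; 0 taken => place at 1.
615 hashes to 4; slot 4 is free => place at 4.
39 hashes to 0; 0,1,4 taken => place at 9.
965 hashes to 3; slot 3 is free => place at 3.
Table: [650, 494, _, 965, 615, _, _, _, 476, 39, 465, _, _]

4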